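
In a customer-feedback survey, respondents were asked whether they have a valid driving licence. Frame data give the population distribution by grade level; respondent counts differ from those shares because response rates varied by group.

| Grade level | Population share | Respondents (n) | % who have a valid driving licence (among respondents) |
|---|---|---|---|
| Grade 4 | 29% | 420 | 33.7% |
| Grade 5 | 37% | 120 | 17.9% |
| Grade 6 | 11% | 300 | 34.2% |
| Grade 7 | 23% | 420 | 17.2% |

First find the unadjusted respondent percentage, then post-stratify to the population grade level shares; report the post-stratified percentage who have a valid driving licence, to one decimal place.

Unadjusted (pooled respondent) estimate weights by respondent counts:
  (420/1260)×33.7 + (120/1260)×17.9 + (300/1260)×34.2 + (420/1260)×17.2 = 26.8143%
Reweighting by population grade level shares:
  0.29×33.7 + 0.37×17.9 + 0.11×34.2 + 0.23×17.2 = 24.114%

24.1%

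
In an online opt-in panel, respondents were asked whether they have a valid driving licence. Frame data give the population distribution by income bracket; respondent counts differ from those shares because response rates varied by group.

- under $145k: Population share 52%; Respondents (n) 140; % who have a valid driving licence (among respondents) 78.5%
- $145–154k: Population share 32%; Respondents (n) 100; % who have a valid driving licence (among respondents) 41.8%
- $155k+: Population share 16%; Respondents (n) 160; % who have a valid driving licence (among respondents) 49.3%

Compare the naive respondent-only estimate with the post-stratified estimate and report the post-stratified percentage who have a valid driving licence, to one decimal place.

62.1%

Naive respondent-only estimate (weights = respondent counts):
  (140/400)×78.5 + (100/400)×41.8 + (160/400)×49.3 = 57.645%
Post-stratifying to population shares instead:
  0.52×78.5 + 0.32×41.8 + 0.16×49.3 = 62.084%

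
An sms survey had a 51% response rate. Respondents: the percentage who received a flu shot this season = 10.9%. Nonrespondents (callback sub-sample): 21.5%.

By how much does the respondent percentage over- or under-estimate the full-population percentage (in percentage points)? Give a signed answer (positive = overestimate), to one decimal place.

-5.2 percentage points

Nonresponse fraction = 1 − 0.51 = 0.49.
Bias = (nonresponse fraction) × (respondent percentage − nonrespondent percentage)
     = 0.49 × (10.9 − 21.5) = 0.49 × -10.6 = -5.194.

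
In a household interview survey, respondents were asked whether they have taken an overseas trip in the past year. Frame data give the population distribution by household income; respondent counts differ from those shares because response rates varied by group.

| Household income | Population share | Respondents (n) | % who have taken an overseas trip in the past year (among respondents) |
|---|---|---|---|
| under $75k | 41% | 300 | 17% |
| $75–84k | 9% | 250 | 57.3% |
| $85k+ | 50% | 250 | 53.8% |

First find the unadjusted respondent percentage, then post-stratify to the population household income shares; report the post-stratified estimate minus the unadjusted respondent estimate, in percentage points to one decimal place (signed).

-2.1 percentage points

Unadjusted (pooled respondent) estimate weights by respondent counts:
  (300/800)×17 + (250/800)×57.3 + (250/800)×53.8 = 41.0938%
Reweighting by population household income shares:
  0.41×17 + 0.09×57.3 + 0.5×53.8 = 39.027%
Difference = 39.027 − 41.0938 = -2.0667 pp.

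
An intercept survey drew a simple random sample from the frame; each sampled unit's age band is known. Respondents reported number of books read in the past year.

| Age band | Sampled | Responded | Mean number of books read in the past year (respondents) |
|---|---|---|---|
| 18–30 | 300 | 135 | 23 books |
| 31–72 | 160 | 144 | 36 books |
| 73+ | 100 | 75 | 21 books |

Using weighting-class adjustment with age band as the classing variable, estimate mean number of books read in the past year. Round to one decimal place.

Response rates by class: 18–30 135/300 = 45%, 31–72 144/160 = 90%, 73+ 75/100 = 75%.
Each respondent's weight = sampled/responded in their class; summing within a class gives n_sampled, so:
  18–30: 300 × 23 = 6900
  31–72: 160 × 36 = 5760
  73+: 100 × 21 = 2100
Adjusted estimate = 14,760 / 560 = 26.3571 → 26.4.

26.4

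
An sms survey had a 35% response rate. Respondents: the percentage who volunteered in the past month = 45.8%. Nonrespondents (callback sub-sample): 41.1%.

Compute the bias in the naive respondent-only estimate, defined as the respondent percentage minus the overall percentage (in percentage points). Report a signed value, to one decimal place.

Nonresponse fraction = 1 − 0.35 = 0.65.
Bias = (nonresponse fraction) × (respondent percentage − nonrespondent percentage)
     = 0.65 × (45.8 − 41.1) = 0.65 × 4.7 = 3.055.

+3.1 percentage points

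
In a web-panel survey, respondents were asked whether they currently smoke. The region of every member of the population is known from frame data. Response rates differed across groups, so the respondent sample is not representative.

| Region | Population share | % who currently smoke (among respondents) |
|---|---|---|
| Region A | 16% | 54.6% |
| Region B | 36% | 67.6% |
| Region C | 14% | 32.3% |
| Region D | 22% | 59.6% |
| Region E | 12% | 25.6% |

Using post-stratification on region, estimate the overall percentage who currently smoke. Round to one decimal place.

Reweight to the known region distribution:
  Region A: 0.16 × 54.6 = 8.736
  Region B: 0.36 × 67.6 = 24.336
  Region C: 0.14 × 32.3 = 4.522
  Region D: 0.22 × 59.6 = 13.112
  Region E: 0.12 × 25.6 = 3.072
Post-stratified estimate = 53.778 → 53.8%.

53.8%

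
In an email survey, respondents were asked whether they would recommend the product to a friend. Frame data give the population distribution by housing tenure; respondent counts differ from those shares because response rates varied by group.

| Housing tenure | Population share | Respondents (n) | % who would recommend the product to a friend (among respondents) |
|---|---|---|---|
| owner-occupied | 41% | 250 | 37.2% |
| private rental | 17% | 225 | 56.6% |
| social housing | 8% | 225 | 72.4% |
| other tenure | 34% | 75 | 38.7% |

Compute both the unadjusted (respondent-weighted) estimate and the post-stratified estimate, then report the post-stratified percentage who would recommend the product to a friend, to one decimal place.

43.8%

Without adjustment, the pooled respondent share is:
  (250/775)×37.2 + (225/775)×56.6 + (225/775)×72.4 + (75/775)×38.7 = 53.1968%
Post-stratified estimate weights by population shares:
  0.41×37.2 + 0.17×56.6 + 0.08×72.4 + 0.34×38.7 = 43.824%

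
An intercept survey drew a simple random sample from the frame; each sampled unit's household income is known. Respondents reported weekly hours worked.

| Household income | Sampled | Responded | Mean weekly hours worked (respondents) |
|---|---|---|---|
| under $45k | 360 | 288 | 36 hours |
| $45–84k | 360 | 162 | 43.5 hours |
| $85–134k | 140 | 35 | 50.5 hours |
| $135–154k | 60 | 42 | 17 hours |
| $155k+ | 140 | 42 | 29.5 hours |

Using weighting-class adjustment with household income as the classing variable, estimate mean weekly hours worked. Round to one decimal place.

Response rates by class: under $45k 288/360 = 80%, $45–84k 162/360 = 45%, $85–134k 35/140 = 25%, $135–154k 42/60 = 70%, $155k+ 42/140 = 30%.
Inverse-response-rate weighting restores each class to its sampled count, so class totals weight by n_sampled:
  under $45k: 360 × 36 = 12,960
  $45–84k: 360 × 43.5 = 15,660
  $85–134k: 140 × 50.5 = 7070
  $135–154k: 60 × 17 = 1020
  $155k+: 140 × 29.5 = 4130
Adjusted estimate = 40,840 / 1,060 = 38.5283 → 38.5.

38.5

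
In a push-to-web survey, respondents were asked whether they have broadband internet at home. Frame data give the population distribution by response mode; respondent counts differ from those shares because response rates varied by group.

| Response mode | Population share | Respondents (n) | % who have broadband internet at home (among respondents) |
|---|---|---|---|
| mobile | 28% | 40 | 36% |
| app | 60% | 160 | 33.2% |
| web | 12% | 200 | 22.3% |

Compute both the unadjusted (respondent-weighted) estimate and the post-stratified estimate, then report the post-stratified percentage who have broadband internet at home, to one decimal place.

Unadjusted (pooled respondent) estimate weights by respondent counts:
  (40/400)×36 + (160/400)×33.2 + (200/400)×22.3 = 28.03%
Post-stratifying to population shares instead:
  0.28×36 + 0.6×33.2 + 0.12×22.3 = 32.676%

32.7%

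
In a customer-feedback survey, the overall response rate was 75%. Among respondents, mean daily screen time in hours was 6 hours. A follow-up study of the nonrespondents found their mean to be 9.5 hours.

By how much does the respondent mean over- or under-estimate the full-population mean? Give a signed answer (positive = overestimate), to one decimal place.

Nonresponse fraction = 1 − 0.75 = 0.25.
Bias = (nonresponse fraction) × (respondent mean − nonrespondent mean)
     = 0.25 × (6 − 9.5) = 0.25 × -3.5 = -0.875.

-0.9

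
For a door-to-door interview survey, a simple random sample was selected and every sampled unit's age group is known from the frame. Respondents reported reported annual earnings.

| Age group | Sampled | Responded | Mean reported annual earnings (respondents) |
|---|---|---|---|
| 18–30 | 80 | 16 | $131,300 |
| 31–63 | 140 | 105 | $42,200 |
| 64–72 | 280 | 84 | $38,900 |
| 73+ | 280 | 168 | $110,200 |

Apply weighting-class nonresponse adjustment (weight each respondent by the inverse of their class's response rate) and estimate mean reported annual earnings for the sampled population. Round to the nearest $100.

Response rates by class: 18–30 16/80 = 20%, 31–63 105/140 = 75%, 64–72 84/280 = 30%, 73+ 168/280 = 60%.
Inverse-response-rate weighting restores each class to its sampled count, so class totals weight by n_sampled:
  18–30: 80 × 131,300 = 10,504,000
  31–63: 140 × 42,200 = 5,908,000
  64–72: 280 × 38,900 = 10,892,000
  73+: 280 × 110,200 = 30,856,000
Adjusted estimate = 58,160,000 / 780 = 74564.1 → $74,600.

$74,600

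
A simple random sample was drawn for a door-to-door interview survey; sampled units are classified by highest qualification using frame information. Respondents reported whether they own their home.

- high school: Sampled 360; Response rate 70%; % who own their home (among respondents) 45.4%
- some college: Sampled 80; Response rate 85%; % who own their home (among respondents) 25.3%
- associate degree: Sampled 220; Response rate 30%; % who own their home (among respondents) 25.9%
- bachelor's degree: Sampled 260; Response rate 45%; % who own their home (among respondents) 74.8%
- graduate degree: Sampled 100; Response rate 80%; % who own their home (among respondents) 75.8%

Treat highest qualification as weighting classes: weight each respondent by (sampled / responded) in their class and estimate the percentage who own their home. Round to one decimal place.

Inverse-response-rate weighting restores each class to its sampled count, so class totals weight by n_sampled:
  high school: 360 × 45.4 = 16,344
  some college: 80 × 25.3 = 2024
  associate degree: 220 × 25.9 = 5698
  bachelor's degree: 260 × 74.8 = 19,448
  graduate degree: 100 × 75.8 = 7580
Adjusted estimate = 51,094 / 1,020 = 50.0922 → 50.1%.

50.1%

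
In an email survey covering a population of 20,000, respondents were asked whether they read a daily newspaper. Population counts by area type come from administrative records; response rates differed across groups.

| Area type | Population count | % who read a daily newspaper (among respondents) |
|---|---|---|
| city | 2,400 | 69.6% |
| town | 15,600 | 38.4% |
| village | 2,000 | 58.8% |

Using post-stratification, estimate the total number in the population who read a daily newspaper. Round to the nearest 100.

Estimated count per cell = population count × respondent percentage:
  city: 2,400 × 69.6% = 1670.4
  town: 15,600 × 38.4% = 5990.4
  village: 2,000 × 58.8% = 1176
Estimated total = 8836.8 → 8,800.

8,800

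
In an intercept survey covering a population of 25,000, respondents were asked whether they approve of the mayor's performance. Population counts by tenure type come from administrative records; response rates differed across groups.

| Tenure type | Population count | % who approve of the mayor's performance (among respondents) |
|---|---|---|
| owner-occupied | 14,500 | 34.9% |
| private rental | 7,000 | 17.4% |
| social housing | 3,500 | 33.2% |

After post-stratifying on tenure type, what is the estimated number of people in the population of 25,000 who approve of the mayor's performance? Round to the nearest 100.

Each cell contributes its population count × the respondent rate:
  owner-occupied: 14,500 × 34.9% = 5060.5
  private rental: 7,000 × 17.4% = 1218
  social housing: 3,500 × 33.2% = 1162
Estimated total = 7440.5 → 7,400.

7,400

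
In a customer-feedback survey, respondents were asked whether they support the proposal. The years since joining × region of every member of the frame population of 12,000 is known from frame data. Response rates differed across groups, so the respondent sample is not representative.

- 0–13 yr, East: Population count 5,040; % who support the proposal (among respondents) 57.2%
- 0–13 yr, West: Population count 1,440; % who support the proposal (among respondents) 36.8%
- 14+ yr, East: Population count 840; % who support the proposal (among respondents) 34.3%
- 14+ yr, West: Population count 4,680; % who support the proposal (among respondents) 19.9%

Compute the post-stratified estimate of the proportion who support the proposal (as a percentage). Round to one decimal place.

Post-stratification weights by population share, not respondent share:
  0–13 yr, East: (5,040/12,000) × 57.2 = 24.024
  0–13 yr, West: (1,440/12,000) × 36.8 = 4.416
  14+ yr, East: (840/12,000) × 34.3 = 2.401
  14+ yr, West: (4,680/12,000) × 19.9 = 7.761
Post-stratified estimate = 38.602 → 38.6%.

38.6%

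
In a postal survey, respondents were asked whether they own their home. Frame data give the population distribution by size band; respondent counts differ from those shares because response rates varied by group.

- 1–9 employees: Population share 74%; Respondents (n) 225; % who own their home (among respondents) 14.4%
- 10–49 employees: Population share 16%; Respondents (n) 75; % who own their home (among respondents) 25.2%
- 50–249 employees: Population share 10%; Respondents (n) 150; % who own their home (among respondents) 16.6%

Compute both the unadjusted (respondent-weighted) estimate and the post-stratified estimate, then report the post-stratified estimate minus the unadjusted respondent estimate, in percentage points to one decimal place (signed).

-0.6 percentage points

Naive respondent-only estimate (weights = respondent counts):
  (225/450)×14.4 + (75/450)×25.2 + (150/450)×16.6 = 16.9333%
Post-stratified estimate weights by population shares:
  0.74×14.4 + 0.16×25.2 + 0.1×16.6 = 16.348%
Difference = 16.348 − 16.9333 = -0.5853 pp.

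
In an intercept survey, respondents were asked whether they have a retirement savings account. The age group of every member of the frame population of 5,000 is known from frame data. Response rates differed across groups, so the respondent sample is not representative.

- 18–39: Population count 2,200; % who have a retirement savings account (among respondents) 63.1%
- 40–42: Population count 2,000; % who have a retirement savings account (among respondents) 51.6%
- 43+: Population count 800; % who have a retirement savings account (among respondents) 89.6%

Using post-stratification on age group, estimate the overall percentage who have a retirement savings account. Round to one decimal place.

Reweight to the known age group distribution:
  18–39: (2,200/5,000) × 63.1 = 27.764
  40–42: (2,000/5,000) × 51.6 = 20.64
  43+: (800/5,000) × 89.6 = 14.336
Post-stratified estimate = 62.74 → 62.7%.

62.7%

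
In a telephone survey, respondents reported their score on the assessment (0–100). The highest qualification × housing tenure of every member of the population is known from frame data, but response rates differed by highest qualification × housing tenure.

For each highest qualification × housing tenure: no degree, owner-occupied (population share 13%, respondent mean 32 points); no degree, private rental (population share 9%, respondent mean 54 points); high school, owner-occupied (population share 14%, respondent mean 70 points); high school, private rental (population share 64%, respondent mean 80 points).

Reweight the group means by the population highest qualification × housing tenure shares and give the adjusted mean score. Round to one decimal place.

Each cell contributes population-share × respondent value:
  no degree, owner-occupied: 0.13 × 32 = 4.16
  no degree, private rental: 0.09 × 54 = 4.86
  high school, owner-occupied: 0.14 × 70 = 9.8
  high school, private rental: 0.64 × 80 = 51.2
Post-stratified estimate = 70.02 → 70.0.

70.0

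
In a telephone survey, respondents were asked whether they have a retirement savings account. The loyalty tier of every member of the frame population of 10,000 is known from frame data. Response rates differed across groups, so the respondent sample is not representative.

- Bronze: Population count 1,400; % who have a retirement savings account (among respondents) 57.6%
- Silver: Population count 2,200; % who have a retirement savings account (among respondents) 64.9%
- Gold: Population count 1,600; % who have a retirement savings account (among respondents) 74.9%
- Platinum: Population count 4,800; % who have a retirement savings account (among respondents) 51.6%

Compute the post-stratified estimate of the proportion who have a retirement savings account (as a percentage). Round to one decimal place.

Reweight to the known loyalty tier distribution:
  Bronze: (1,400/10,000) × 57.6 = 8.064
  Silver: (2,200/10,000) × 64.9 = 14.278
  Gold: (1,600/10,000) × 74.9 = 11.984
  Platinum: (4,800/10,000) × 51.6 = 24.768
Post-stratified estimate = 59.094 → 59.1%.

59.1%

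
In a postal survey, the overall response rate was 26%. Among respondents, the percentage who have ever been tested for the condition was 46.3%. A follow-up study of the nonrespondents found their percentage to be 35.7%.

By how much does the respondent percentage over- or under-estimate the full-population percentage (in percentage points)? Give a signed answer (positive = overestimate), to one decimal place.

+7.8 percentage points

Nonresponse fraction = 1 − 0.26 = 0.74.
Bias = (nonresponse fraction) × (respondent percentage − nonrespondent percentage)
     = 0.74 × (46.3 − 35.7) = 0.74 × 10.6 = 7.844.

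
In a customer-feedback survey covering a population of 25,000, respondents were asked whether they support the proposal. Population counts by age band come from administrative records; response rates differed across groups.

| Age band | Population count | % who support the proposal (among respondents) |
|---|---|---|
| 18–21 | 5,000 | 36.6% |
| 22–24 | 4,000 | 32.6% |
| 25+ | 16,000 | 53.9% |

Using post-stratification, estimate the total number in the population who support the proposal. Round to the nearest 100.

11,800

Estimated count per cell = population count × respondent percentage:
  18–21: 5,000 × 36.6% = 1830
  22–24: 4,000 × 32.6% = 1304
  25+: 16,000 × 53.9% = 8624
Estimated total = 11,758 → 11,800.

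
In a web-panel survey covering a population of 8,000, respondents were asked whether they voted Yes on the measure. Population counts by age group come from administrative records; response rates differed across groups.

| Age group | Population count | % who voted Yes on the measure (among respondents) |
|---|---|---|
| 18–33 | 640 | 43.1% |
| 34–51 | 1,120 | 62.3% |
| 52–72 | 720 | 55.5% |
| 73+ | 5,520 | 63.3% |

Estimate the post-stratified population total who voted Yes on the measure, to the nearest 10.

Apply each group's respondent rate to its population count:
  18–33: 640 × 43.1% = 275.84
  34–51: 1,120 × 62.3% = 697.76
  52–72: 720 × 55.5% = 399.6
  73+: 5,520 × 63.3% = 3494.16
Estimated total = 4867.36 → 4,870.

4,870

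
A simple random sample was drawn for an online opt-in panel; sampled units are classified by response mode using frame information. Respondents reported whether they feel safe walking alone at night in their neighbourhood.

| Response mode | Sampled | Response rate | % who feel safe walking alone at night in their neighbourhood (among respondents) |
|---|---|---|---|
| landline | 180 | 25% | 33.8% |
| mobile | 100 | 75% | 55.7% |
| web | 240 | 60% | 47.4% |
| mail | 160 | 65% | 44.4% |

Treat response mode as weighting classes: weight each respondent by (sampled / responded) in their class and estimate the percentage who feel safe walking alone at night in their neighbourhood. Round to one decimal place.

Weighting each respondent by the inverse class response rate inflates each class back to its sampled size, so the class weight is n_sampled:
  landline: 180 × 33.8 = 6084
  mobile: 100 × 55.7 = 5570
  web: 240 × 47.4 = 11,376
  mail: 160 × 44.4 = 7104
Adjusted estimate = 30,134 / 680 = 44.3147 → 44.3%.

44.3%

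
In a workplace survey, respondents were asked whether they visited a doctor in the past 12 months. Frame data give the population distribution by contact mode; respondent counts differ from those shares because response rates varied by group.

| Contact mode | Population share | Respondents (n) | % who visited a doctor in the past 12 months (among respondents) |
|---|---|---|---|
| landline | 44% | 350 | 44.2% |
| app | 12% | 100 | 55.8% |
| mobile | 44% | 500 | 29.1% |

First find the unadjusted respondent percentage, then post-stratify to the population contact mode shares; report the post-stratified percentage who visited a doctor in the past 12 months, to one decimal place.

38.9%

Unadjusted (pooled respondent) estimate weights by respondent counts:
  (350/950)×44.2 + (100/950)×55.8 + (500/950)×29.1 = 37.4737%
Post-stratified estimate weights by population shares:
  0.44×44.2 + 0.12×55.8 + 0.44×29.1 = 38.948%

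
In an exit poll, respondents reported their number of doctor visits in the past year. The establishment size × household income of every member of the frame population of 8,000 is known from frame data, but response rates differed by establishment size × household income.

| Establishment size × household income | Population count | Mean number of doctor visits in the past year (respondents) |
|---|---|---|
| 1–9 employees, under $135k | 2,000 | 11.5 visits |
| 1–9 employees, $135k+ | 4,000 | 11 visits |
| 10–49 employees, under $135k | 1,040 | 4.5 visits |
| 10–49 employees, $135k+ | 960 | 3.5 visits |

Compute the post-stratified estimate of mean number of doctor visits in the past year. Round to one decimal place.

9.4

Post-stratification weights by population share, not respondent share:
  1–9 employees, under $135k: (2,000/8,000) × 11.5 = 2.875
  1–9 employees, $135k+: (4,000/8,000) × 11 = 5.5
  10–49 employees, under $135k: (1,040/8,000) × 4.5 = 0.585
  10–49 employees, $135k+: (960/8,000) × 3.5 = 0.42
Post-stratified estimate = 9.38 → 9.4.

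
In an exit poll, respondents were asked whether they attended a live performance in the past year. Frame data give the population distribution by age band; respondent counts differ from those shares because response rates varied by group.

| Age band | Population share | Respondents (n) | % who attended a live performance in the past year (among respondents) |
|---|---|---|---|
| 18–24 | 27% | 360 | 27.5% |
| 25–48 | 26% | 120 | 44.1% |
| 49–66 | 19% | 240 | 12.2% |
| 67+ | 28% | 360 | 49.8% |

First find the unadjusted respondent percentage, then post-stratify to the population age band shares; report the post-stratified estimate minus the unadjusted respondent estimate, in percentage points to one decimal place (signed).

Naive respondent-only estimate (weights = respondent counts):
  (360/1080)×27.5 + (120/1080)×44.1 + (240/1080)×12.2 + (360/1080)×49.8 = 33.3778%
Reweighting by population age band shares:
  0.27×27.5 + 0.26×44.1 + 0.19×12.2 + 0.28×49.8 = 35.153%
Difference = 35.153 − 33.3778 = 1.7752 pp.

+1.8 percentage points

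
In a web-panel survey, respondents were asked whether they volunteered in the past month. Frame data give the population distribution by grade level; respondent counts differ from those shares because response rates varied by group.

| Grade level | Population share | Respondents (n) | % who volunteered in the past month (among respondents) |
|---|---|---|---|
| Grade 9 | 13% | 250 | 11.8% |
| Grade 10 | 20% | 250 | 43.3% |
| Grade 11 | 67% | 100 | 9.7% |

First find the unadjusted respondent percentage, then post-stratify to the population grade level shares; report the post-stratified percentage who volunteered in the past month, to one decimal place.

Unadjusted (pooled respondent) estimate weights by respondent counts:
  (250/600)×11.8 + (250/600)×43.3 + (100/600)×9.7 = 24.575%
Reweighting by population grade level shares:
  0.13×11.8 + 0.2×43.3 + 0.67×9.7 = 16.693%

16.7%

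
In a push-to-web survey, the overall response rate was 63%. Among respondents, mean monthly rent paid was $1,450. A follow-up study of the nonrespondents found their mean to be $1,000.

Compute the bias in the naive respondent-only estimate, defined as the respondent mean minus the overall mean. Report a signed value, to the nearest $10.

+$170

Nonresponse fraction = 1 − 0.63 = 0.37.
Bias = (nonresponse fraction) × (respondent mean − nonrespondent mean)
     = 0.37 × (1450 − 1000) = 0.37 × 450 = 166.5.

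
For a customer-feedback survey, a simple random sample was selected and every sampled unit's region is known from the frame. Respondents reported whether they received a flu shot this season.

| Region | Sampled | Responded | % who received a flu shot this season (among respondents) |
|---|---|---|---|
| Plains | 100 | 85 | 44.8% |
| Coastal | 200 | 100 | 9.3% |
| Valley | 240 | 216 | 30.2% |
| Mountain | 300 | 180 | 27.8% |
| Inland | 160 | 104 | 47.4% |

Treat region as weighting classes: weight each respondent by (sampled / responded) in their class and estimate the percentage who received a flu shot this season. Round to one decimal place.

Response rates by class: Plains 85/100 = 85%, Coastal 100/200 = 50%, Valley 216/240 = 90%, Mountain 180/300 = 60%, Inland 104/160 = 65%.
Weighting each respondent by the inverse class response rate inflates each class back to its sampled size, so the class weight is n_sampled:
  Plains: 100 × 44.8 = 4480
  Coastal: 200 × 9.3 = 1860
  Valley: 240 × 30.2 = 7248
  Mountain: 300 × 27.8 = 8340
  Inland: 160 × 47.4 = 7584
Adjusted estimate = 29,512 / 1,000 = 29.512 → 29.5%.

29.5%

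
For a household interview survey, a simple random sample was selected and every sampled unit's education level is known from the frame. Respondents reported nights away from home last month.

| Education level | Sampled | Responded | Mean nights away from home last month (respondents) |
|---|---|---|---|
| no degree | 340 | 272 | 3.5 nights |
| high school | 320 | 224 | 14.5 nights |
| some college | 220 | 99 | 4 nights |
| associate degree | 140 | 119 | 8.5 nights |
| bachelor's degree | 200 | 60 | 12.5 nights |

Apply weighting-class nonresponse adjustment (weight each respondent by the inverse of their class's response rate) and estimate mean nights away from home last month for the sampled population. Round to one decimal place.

8.5

Class response rates: no degree 272/340 = 80%, high school 224/320 = 70%, some college 99/220 = 45%, associate degree 119/140 = 85%, bachelor's degree 60/200 = 30%.
Each respondent's weight = sampled/responded in their class; summing within a class gives n_sampled, so:
  no degree: 340 × 3.5 = 1190
  high school: 320 × 14.5 = 4640
  some college: 220 × 4 = 880
  associate degree: 140 × 8.5 = 1190
  bachelor's degree: 200 × 12.5 = 2500
Adjusted estimate = 10,400 / 1,220 = 8.52459 → 8.5.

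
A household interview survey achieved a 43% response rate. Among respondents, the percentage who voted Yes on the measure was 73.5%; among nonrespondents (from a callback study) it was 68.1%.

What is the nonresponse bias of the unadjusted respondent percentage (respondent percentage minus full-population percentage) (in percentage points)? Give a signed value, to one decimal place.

Nonresponse fraction = 1 − 0.43 = 0.57.
Bias = (nonresponse fraction) × (respondent percentage − nonrespondent percentage)
     = 0.57 × (73.5 − 68.1) = 0.57 × 5.4 = 3.078.

+3.1 percentage points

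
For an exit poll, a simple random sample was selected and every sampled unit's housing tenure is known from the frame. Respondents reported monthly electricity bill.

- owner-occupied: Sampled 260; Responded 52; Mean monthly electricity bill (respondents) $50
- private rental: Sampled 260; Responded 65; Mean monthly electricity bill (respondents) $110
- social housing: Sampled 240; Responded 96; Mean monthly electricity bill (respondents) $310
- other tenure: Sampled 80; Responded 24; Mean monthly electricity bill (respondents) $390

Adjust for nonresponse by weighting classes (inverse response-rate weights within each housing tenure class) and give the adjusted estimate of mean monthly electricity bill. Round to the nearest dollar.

$175

Class response rates: owner-occupied 52/260 = 20%, private rental 65/260 = 25%, social housing 96/240 = 40%, other tenure 24/80 = 30%.
Weighting each respondent by the inverse class response rate inflates each class back to its sampled size, so the class weight is n_sampled:
  owner-occupied: 260 × 50 = 13,000
  private rental: 260 × 110 = 28,600
  social housing: 240 × 310 = 74,400
  other tenure: 80 × 390 = 31,200
Adjusted estimate = 147,200 / 840 = 175.238 → $175.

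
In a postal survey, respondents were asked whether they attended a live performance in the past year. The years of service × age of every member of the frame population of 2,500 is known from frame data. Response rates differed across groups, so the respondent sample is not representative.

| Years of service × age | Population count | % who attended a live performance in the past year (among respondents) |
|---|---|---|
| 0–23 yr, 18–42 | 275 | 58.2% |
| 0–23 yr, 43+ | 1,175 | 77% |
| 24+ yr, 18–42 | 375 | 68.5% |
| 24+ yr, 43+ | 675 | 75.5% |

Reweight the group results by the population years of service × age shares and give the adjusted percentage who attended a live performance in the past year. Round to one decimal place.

Weight each group's respondent value by its population share:
  0–23 yr, 18–42: (275/2,500) × 58.2 = 6.402
  0–23 yr, 43+: (1,175/2,500) × 77 = 36.19
  24+ yr, 18–42: (375/2,500) × 68.5 = 10.275
  24+ yr, 43+: (675/2,500) × 75.5 = 20.385
Post-stratified estimate = 73.252 → 73.3%.

73.3%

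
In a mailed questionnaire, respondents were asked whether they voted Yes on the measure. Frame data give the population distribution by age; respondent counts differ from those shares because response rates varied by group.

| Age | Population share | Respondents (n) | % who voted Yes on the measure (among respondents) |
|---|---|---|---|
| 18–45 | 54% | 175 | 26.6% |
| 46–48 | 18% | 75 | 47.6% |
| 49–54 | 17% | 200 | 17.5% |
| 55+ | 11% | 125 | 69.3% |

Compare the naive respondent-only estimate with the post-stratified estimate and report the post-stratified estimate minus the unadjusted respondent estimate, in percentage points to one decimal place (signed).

Without adjustment, the pooled respondent share is:
  (175/575)×26.6 + (75/575)×47.6 + (200/575)×17.5 + (125/575)×69.3 = 35.4565%
Post-stratified estimate weights by population shares:
  0.54×26.6 + 0.18×47.6 + 0.17×17.5 + 0.11×69.3 = 33.53%
Difference = 33.53 − 35.4565 = -1.9265 pp.

-1.9 percentage points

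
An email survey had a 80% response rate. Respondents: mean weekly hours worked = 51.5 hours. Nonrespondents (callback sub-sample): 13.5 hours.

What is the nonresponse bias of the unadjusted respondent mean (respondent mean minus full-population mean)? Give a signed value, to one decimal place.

+7.6

Nonresponse fraction = 1 − 0.8 = 0.2.
Bias = (nonresponse fraction) × (respondent mean − nonrespondent mean)
     = 0.2 × (51.5 − 13.5) = 0.2 × 38 = 7.6.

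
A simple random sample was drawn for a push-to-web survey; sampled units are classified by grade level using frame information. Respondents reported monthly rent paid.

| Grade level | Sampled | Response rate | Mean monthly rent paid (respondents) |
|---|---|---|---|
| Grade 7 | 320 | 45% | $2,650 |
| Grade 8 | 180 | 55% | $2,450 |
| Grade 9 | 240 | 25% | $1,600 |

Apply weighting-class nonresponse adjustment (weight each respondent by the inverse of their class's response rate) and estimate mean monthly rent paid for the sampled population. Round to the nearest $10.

$2,260

Each respondent's weight = sampled/responded in their class; summing within a class gives n_sampled, so:
  Grade 7: 320 × 2650 = 848,000
  Grade 8: 180 × 2450 = 441,000
  Grade 9: 240 × 1600 = 384,000
Adjusted estimate = 1,673,000 / 740 = 2260.81 → $2,260.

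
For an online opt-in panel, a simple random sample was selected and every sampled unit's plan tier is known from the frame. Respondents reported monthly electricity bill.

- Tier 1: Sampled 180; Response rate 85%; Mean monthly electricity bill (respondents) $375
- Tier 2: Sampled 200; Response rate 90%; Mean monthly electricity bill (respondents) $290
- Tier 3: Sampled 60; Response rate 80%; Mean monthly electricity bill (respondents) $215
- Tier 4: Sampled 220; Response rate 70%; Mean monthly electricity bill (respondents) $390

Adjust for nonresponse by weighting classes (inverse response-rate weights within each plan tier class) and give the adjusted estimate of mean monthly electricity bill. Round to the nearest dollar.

$340

Each respondent's weight = sampled/responded in their class; summing within a class gives n_sampled, so:
  Tier 1: 180 × 375 = 67,500
  Tier 2: 200 × 290 = 58,000
  Tier 3: 60 × 215 = 12,900
  Tier 4: 220 × 390 = 85,800
Adjusted estimate = 224,200 / 660 = 339.697 → $340.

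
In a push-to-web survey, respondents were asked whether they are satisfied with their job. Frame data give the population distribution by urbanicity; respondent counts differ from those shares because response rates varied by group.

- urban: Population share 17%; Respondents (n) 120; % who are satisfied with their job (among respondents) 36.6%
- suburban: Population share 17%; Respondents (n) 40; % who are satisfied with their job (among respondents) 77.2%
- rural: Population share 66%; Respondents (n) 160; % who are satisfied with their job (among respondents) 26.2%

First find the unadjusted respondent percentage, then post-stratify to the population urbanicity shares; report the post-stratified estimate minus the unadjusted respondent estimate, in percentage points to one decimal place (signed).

Naive respondent-only estimate (weights = respondent counts):
  (120/320)×36.6 + (40/320)×77.2 + (160/320)×26.2 = 36.475%
Post-stratified estimate weights by population shares:
  0.17×36.6 + 0.17×77.2 + 0.66×26.2 = 36.638%
Difference = 36.638 − 36.475 = 0.163 pp.

+0.2 percentage points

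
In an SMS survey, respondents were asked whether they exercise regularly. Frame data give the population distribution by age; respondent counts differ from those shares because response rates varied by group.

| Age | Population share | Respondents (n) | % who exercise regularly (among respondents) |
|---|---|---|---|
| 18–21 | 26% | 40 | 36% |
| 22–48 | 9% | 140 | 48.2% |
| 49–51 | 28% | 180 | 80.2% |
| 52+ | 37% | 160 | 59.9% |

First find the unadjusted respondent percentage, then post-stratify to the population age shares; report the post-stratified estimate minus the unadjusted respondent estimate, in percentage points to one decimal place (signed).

Without adjustment, the pooled respondent share is:
  (40/520)×36 + (140/520)×48.2 + (180/520)×80.2 + (160/520)×59.9 = 61.9385%
Post-stratifying to population shares instead:
  0.26×36 + 0.09×48.2 + 0.28×80.2 + 0.37×59.9 = 58.317%
Difference = 58.317 − 61.9385 = -3.6215 pp.

-3.6 percentage points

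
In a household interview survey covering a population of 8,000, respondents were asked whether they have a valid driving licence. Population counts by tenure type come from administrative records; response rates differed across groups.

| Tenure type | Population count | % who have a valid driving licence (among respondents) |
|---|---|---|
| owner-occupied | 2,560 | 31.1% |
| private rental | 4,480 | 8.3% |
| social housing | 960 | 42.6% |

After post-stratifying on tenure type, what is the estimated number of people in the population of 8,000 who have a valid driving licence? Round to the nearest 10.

Apply each group's respondent rate to its population count:
  owner-occupied: 2,560 × 31.1% = 796.16
  private rental: 4,480 × 8.3% = 371.84
  social housing: 960 × 42.6% = 408.96
Estimated total = 1576.96 → 1,580.

1,580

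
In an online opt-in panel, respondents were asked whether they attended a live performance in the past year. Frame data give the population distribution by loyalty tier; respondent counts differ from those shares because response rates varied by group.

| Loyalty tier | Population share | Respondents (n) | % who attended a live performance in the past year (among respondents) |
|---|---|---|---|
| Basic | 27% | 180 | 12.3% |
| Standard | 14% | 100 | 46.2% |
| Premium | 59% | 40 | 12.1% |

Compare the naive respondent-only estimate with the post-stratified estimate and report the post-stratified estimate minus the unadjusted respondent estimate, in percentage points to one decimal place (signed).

Naive respondent-only estimate (weights = respondent counts):
  (180/320)×12.3 + (100/320)×46.2 + (40/320)×12.1 = 22.8687%
Post-stratified estimate weights by population shares:
  0.27×12.3 + 0.14×46.2 + 0.59×12.1 = 16.928%
Difference = 16.928 − 22.8687 = -5.9407 pp.

-5.9 percentage points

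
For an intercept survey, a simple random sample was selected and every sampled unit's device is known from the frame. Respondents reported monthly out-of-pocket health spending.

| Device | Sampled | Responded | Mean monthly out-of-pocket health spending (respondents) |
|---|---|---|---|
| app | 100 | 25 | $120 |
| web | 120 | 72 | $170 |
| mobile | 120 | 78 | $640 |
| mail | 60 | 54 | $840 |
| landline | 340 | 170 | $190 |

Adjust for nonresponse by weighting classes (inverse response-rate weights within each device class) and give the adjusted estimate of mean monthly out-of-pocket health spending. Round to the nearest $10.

$300

Response rates by class: app 25/100 = 25%, web 72/120 = 60%, mobile 78/120 = 65%, mail 54/60 = 90%, landline 170/340 = 50%.
Inverse-response-rate weighting restores each class to its sampled count, so class totals weight by n_sampled:
  app: 100 × 120 = 12,000
  web: 120 × 170 = 20,400
  mobile: 120 × 640 = 76,800
  mail: 60 × 840 = 50,400
  landline: 340 × 190 = 64,600
Adjusted estimate = 224,200 / 740 = 302.973 → $300.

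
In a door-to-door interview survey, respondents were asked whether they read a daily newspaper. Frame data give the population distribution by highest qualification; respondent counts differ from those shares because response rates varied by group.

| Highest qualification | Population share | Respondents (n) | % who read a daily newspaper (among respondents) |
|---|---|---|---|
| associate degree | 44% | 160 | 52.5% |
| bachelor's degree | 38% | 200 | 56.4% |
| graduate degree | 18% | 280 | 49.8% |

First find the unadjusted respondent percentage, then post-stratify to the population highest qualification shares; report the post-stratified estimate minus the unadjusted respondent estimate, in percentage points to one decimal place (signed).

Unadjusted (pooled respondent) estimate weights by respondent counts:
  (160/640)×52.5 + (200/640)×56.4 + (280/640)×49.8 = 52.5375%
Post-stratifying to population shares instead:
  0.44×52.5 + 0.38×56.4 + 0.18×49.8 = 53.496%
Difference = 53.496 − 52.5375 = 0.9585 pp.

+1.0 percentage points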